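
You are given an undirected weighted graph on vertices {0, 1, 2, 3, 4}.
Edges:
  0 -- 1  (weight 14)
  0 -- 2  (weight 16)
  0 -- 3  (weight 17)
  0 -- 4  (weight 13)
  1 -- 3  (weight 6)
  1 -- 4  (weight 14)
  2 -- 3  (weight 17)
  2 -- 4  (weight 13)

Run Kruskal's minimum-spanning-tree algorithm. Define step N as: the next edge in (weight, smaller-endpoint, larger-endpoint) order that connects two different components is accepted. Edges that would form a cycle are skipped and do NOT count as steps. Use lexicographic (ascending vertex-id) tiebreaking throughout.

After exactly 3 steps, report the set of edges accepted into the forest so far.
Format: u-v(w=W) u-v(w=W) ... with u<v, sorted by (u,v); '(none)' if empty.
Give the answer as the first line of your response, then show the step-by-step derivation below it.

0-4(w=13) 1-3(w=6) 2-4(w=13)

step 1: add edge 1-3 (w=6); MST = {1-3(w=6)}
step 2: add edge 0-4 (w=13); MST = {0-4(w=13) 1-3(w=6)}
step 3: add edge 2-4 (w=13); MST = {0-4(w=13) 1-3(w=6) 2-4(w=13)}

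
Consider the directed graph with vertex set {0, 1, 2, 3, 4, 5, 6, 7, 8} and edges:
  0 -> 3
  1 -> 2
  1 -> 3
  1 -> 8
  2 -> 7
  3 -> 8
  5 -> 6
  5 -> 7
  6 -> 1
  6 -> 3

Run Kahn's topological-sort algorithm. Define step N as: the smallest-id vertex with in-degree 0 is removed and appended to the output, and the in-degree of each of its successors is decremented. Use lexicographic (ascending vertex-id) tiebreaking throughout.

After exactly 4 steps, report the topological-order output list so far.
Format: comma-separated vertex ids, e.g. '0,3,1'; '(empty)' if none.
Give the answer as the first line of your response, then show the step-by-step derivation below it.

0,4,5,6

step 1: output 0; order=[0]; indeg=(0,1,1,2,0,0,1,2,2)
step 2: output 4; order=[0,4]; indeg=(0,1,1,2,0,0,1,2,2)
step 3: output 5; order=[0,4,5]; indeg=(0,1,1,2,0,0,0,1,2)
step 4: output 6; order=[0,4,5,6]; indeg=(0,0,1,1,0,0,0,1,2)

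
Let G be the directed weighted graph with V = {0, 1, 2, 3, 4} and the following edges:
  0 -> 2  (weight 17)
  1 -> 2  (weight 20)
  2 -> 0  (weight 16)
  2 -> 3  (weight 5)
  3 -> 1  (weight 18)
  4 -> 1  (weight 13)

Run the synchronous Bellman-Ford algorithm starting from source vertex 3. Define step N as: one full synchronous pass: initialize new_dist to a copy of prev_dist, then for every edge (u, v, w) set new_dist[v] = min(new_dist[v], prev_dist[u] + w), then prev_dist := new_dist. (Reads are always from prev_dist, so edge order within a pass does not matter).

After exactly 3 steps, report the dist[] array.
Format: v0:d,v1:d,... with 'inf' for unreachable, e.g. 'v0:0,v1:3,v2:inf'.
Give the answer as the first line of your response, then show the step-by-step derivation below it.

v0:54,v1:18,v2:38,v3:0,v4:inf

step 1: dist = v0:inf,v1:18,v2:inf,v3:0,v4:inf
step 2: dist = v0:inf,v1:18,v2:38,v3:0,v4:inf
step 3: dist = v0:54,v1:18,v2:38,v3:0,v4:inf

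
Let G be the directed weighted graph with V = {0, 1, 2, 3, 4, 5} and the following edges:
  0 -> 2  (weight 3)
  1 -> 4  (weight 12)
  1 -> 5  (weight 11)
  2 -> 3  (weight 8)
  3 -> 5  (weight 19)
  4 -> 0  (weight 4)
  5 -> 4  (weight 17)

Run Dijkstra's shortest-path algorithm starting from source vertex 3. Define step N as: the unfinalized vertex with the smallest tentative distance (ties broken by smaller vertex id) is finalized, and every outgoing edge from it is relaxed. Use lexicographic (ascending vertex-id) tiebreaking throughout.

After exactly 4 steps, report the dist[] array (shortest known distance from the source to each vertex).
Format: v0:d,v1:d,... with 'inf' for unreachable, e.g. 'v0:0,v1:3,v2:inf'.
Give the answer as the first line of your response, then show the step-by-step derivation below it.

v0:40,v1:inf,v2:43,v3:0,v4:36,v5:19

step 1: dist = v0:inf,v1:inf,v2:inf,v3:0,v4:inf,v5:19
step 2: dist = v0:inf,v1:inf,v2:inf,v3:0,v4:36,v5:19
step 3: dist = v0:40,v1:inf,v2:inf,v3:0,v4:36,v5:19
step 4: dist = v0:40,v1:inf,v2:43,v3:0,v4:36,v5:19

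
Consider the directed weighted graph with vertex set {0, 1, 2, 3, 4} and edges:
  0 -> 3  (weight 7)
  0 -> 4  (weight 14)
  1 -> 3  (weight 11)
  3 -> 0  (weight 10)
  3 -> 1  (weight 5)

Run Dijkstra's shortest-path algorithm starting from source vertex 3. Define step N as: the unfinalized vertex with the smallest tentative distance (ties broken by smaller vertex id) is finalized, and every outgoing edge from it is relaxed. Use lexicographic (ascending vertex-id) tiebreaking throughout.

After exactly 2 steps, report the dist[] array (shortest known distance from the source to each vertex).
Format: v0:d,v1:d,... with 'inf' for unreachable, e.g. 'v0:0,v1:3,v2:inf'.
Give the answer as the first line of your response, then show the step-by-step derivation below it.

v0:10,v1:5,v2:inf,v3:0,v4:inf

step 1: dist = v0:10,v1:5,v2:inf,v3:0,v4:inf
step 2: dist = v0:10,v1:5,v2:inf,v3:0,v4:inf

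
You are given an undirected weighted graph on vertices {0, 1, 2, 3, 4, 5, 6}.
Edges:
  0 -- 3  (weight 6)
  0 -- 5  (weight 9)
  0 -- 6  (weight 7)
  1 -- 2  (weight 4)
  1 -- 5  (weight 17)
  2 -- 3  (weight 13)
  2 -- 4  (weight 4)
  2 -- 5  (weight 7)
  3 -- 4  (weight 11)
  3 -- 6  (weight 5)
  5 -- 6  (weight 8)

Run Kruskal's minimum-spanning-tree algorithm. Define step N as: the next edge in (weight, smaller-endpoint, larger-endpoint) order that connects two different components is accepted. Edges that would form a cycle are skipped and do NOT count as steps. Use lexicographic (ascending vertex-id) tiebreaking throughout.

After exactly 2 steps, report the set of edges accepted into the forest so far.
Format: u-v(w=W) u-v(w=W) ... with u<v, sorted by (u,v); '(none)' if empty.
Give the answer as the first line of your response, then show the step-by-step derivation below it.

1-2(w=4) 2-4(w=4)

step 1: add edge 1-2 (w=4); MST = {1-2(w=4)}
step 2: add edge 2-4 (w=4); MST = {1-2(w=4) 2-4(w=4)}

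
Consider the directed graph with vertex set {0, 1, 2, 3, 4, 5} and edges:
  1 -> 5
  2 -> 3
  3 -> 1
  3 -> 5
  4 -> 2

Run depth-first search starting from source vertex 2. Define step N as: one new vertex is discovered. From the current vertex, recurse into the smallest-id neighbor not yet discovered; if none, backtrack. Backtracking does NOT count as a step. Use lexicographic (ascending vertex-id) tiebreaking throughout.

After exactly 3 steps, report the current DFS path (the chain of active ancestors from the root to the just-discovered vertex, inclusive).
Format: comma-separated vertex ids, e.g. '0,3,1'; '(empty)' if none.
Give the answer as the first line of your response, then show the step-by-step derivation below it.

2,3,1

step 1: discover 2; path=2; order=2
step 2: discover 3; path=2>3; order=2,3
step 3: discover 1; path=2>3>1; order=2,3,1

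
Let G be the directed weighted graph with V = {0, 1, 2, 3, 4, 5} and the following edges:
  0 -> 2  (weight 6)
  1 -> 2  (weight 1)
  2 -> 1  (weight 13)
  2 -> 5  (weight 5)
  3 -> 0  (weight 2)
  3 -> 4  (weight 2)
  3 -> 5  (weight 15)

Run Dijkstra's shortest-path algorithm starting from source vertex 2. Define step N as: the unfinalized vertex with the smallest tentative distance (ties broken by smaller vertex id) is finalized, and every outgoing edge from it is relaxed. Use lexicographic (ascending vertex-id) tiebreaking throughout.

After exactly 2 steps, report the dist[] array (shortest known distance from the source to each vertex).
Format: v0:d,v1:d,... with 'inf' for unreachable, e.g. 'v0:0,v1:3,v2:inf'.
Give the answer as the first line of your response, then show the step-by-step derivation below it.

v0:inf,v1:13,v2:0,v3:inf,v4:inf,v5:5

step 1: dist = v0:inf,v1:13,v2:0,v3:inf,v4:inf,v5:5
step 2: dist = v0:inf,v1:13,v2:0,v3:inf,v4:inf,v5:5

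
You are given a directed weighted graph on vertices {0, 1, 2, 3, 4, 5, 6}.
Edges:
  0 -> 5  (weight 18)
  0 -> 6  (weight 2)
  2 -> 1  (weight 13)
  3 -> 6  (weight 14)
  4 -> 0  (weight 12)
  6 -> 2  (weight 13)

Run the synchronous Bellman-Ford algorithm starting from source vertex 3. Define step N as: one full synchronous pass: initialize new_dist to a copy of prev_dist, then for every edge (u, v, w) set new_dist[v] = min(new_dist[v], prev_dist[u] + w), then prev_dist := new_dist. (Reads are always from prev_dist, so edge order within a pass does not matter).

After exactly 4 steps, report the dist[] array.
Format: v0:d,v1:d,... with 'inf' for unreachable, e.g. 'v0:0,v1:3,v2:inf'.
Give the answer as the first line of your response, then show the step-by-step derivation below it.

v0:inf,v1:40,v2:27,v3:0,v4:inf,v5:inf,v6:14

step 1: dist = v0:inf,v1:inf,v2:inf,v3:0,v4:inf,v5:inf,v6:14
step 2: dist = v0:inf,v1:inf,v2:27,v3:0,v4:inf,v5:inf,v6:14
step 3: dist = v0:inf,v1:40,v2:27,v3:0,v4:inf,v5:inf,v6:14
step 4: dist = v0:inf,v1:40,v2:27,v3:0,v4:inf,v5:inf,v6:14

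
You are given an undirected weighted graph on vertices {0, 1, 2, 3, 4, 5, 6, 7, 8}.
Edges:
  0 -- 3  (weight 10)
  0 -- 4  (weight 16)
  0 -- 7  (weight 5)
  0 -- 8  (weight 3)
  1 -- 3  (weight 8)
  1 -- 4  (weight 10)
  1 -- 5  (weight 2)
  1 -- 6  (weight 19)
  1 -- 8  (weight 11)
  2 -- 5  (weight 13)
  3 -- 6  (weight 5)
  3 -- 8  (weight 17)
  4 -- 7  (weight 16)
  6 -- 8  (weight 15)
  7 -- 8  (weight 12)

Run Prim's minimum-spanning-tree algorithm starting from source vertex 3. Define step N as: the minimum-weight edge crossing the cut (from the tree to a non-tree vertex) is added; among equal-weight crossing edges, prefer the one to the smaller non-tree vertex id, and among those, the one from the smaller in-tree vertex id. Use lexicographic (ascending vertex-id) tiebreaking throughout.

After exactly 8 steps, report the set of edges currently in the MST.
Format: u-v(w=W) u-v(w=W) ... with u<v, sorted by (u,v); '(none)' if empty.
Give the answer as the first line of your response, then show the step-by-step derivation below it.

0-3(w=10) 0-7(w=5) 0-8(w=3) 1-3(w=8) 1-4(w=10) 1-5(w=2) 2-5(w=13) 3-6(w=5)

step 1: add edge 3-6 (w=5); MST = {3-6(w=5)}
step 2: add edge 1-3 (w=8); MST = {1-3(w=8) 3-6(w=5)}
step 3: add edge 1-5 (w=2); MST = {1-3(w=8) 1-5(w=2) 3-6(w=5)}
step 4: add edge 0-3 (w=10); MST = {0-3(w=10) 1-3(w=8) 1-5(w=2) 3-6(w=5)}
step 5: add edge 0-8 (w=3); MST = {0-3(w=10) 0-8(w=3) 1-3(w=8) 1-5(w=2) 3-6(w=5)}
step 6: add edge 0-7 (w=5); MST = {0-3(w=10) 0-7(w=5) 0-8(w=3) 1-3(w=8) 1-5(w=2) 3-6(w=5)}
step 7: add edge 1-4 (w=10); MST = {0-3(w=10) 0-7(w=5) 0-8(w=3) 1-3(w=8) 1-4(w=10) 1-5(w=2) 3-6(w=5)}
step 8: add edge 2-5 (w=13); MST = {0-3(w=10) 0-7(w=5) 0-8(w=3) 1-3(w=8) 1-4(w=10) 1-5(w=2) 2-5(w=13) 3-6(w=5)}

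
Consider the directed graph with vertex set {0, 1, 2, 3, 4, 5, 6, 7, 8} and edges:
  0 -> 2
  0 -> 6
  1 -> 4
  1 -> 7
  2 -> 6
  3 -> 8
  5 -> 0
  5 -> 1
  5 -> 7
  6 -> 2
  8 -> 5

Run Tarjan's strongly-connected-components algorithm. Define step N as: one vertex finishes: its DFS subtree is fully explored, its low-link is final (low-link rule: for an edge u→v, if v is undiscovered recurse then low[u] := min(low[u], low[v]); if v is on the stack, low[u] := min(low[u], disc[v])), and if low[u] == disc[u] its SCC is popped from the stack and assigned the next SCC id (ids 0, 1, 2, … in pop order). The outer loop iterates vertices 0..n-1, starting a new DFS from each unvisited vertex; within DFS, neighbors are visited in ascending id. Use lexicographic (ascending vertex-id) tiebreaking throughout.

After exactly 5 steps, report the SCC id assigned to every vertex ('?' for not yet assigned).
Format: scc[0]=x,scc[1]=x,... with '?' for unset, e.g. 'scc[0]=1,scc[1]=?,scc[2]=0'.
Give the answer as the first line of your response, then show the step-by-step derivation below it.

scc[0]=1,scc[1]=?,scc[2]=0,scc[3]=?,scc[4]=2,scc[5]=?,scc[6]=0,scc[7]=3,scc[8]=?

step 1: low=(low[0]=0,low[1]=?,low[2]=1,low[3]=?,low[4]=?,low[5]=?,low[6]=1,low[7]=?,low[8]=?); scc=(scc[0]=?,scc[1]=?,scc[2]=?,scc[3]=?,scc[4]=?,scc[5]=?,scc[6]=?,scc[7]=?,scc[8]=?)
step 2: low=(low[0]=0,low[1]=?,low[2]=1,low[3]=?,low[4]=?,low[5]=?,low[6]=1,low[7]=?,low[8]=?); scc=(scc[0]=?,scc[1]=?,scc[2]=0,scc[3]=?,scc[4]=?,scc[5]=?,scc[6]=0,scc[7]=?,scc[8]=?)
step 3: low=(low[0]=0,low[1]=?,low[2]=1,low[3]=?,low[4]=?,low[5]=?,low[6]=1,low[7]=?,low[8]=?); scc=(scc[0]=1,scc[1]=?,scc[2]=0,scc[3]=?,scc[4]=?,scc[5]=?,scc[6]=0,scc[7]=?,scc[8]=?)
step 4: low=(low[0]=0,low[1]=3,low[2]=1,low[3]=?,low[4]=4,low[5]=?,low[6]=1,low[7]=?,low[8]=?); scc=(scc[0]=1,scc[1]=?,scc[2]=0,scc[3]=?,scc[4]=2,scc[5]=?,scc[6]=0,scc[7]=?,scc[8]=?)
step 5: low=(low[0]=0,low[1]=3,low[2]=1,low[3]=?,low[4]=4,low[5]=?,low[6]=1,low[7]=5,low[8]=?); scc=(scc[0]=1,scc[1]=?,scc[2]=0,scc[3]=?,scc[4]=2,scc[5]=?,scc[6]=0,scc[7]=3,scc[8]=?)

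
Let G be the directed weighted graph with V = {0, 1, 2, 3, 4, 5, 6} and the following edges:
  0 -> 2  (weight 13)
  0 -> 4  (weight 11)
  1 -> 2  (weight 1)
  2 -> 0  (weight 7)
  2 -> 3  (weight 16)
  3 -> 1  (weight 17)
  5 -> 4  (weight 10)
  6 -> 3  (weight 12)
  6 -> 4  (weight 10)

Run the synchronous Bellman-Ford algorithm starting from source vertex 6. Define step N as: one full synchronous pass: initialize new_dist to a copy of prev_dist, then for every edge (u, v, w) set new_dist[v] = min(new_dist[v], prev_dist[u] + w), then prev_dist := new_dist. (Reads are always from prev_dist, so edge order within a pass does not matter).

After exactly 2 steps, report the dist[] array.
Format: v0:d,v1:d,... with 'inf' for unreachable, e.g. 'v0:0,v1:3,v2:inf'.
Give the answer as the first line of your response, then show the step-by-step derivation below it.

v0:inf,v1:29,v2:inf,v3:12,v4:10,v5:inf,v6:0

step 1: dist = v0:inf,v1:inf,v2:inf,v3:12,v4:10,v5:inf,v6:0
step 2: dist = v0:inf,v1:29,v2:inf,v3:12,v4:10,v5:inf,v6:0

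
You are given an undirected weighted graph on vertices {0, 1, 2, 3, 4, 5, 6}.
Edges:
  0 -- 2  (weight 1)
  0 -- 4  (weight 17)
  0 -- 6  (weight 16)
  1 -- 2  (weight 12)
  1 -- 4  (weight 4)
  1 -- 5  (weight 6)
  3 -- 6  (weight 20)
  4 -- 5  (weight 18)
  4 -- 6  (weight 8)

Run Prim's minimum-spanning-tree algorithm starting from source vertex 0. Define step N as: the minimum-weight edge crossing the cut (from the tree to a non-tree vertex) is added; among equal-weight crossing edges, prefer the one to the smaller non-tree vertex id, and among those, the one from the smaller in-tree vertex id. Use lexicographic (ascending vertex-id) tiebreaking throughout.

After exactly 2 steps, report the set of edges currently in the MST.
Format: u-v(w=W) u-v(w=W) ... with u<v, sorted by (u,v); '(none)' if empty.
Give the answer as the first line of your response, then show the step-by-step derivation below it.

0-2(w=1) 1-2(w=12)

step 1: add edge 0-2 (w=1); MST = {0-2(w=1)}
step 2: add edge 1-2 (w=12); MST = {0-2(w=1) 1-2(w=12)}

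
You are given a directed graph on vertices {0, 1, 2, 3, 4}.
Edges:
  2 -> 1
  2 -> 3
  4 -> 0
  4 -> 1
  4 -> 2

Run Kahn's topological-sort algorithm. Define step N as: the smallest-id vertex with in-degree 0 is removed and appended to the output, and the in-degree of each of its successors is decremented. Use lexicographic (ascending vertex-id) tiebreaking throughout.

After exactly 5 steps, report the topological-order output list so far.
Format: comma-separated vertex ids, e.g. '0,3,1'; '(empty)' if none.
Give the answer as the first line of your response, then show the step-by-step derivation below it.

4,0,2,1,3

step 1: output 4; order=[4]; indeg=(0,1,0,1,0)
step 2: output 0; order=[4,0]; indeg=(0,1,0,1,0)
step 3: output 2; order=[4,0,2]; indeg=(0,0,0,0,0)
step 4: output 1; order=[4,0,2,1]; indeg=(0,0,0,0,0)
step 5: output 3; order=[4,0,2,1,3]; indeg=(0,0,0,0,0)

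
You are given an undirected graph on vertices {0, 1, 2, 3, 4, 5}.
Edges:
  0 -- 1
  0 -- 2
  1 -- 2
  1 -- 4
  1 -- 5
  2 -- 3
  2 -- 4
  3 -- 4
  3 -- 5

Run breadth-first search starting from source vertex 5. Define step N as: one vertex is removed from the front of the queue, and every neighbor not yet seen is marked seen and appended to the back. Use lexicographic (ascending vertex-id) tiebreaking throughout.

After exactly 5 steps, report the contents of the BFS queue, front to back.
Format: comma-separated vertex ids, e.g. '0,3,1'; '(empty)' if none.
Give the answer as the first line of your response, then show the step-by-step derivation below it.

4

step 1: dequeue 5; queue=[1,3]; order=5
step 2: dequeue 1; queue=[3,0,2,4]; order=5,1
step 3: dequeue 3; queue=[0,2,4]; order=5,1,3
step 4: dequeue 0; queue=[2,4]; order=5,1,3,0
step 5: dequeue 2; queue=[4]; order=5,1,3,0,2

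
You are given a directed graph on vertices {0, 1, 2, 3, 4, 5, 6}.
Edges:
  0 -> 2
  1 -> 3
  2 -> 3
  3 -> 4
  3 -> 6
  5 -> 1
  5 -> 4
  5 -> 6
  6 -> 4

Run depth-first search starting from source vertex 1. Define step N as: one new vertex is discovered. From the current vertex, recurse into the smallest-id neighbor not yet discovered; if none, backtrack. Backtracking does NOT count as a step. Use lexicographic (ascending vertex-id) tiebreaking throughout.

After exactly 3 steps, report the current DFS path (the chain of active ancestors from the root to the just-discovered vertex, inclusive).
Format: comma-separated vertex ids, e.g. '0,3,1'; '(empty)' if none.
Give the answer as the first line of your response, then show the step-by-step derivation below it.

1,3,4

step 1: discover 1; path=1; order=1
step 2: discover 3; path=1>3; order=1,3
step 3: discover 4; path=1>3>4; order=1,3,4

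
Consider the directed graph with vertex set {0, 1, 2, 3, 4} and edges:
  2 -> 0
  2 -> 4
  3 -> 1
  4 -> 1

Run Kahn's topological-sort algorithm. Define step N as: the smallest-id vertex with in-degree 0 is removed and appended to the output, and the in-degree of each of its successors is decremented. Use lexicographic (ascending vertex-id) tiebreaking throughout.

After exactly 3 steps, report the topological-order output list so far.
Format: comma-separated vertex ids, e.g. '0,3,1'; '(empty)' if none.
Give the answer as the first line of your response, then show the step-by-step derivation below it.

2,0,3

step 1: output 2; order=[2]; indeg=(0,2,0,0,0)
step 2: output 0; order=[2,0]; indeg=(0,2,0,0,0)
step 3: output 3; order=[2,0,3]; indeg=(0,1,0,0,0)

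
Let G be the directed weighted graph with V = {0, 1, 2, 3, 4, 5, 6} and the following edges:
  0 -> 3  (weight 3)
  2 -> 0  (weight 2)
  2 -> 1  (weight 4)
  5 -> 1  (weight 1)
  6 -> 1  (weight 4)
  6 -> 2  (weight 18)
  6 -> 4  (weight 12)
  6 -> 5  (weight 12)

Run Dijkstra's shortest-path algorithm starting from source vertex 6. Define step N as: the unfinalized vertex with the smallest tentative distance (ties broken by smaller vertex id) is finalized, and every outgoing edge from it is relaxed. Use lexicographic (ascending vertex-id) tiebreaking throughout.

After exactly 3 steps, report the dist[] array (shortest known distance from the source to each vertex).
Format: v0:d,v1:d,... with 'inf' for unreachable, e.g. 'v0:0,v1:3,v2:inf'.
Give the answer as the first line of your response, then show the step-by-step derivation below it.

v0:inf,v1:4,v2:18,v3:inf,v4:12,v5:12,v6:0

step 1: dist = v0:inf,v1:4,v2:18,v3:inf,v4:12,v5:12,v6:0
step 2: dist = v0:inf,v1:4,v2:18,v3:inf,v4:12,v5:12,v6:0
step 3: dist = v0:inf,v1:4,v2:18,v3:inf,v4:12,v5:12,v6:0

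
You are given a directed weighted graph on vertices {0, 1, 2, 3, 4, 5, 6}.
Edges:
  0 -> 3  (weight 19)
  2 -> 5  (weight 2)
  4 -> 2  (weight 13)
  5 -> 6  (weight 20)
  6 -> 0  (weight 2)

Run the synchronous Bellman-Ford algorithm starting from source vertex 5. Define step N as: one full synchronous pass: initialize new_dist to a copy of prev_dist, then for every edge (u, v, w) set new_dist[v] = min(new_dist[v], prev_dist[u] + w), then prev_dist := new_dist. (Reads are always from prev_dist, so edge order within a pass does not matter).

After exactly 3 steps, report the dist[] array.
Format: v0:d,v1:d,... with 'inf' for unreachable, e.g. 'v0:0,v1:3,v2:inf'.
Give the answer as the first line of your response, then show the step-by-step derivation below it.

v0:22,v1:inf,v2:inf,v3:41,v4:inf,v5:0,v6:20

step 1: dist = v0:inf,v1:inf,v2:inf,v3:inf,v4:inf,v5:0,v6:20
step 2: dist = v0:22,v1:inf,v2:inf,v3:inf,v4:inf,v5:0,v6:20
step 3: dist = v0:22,v1:inf,v2:inf,v3:41,v4:inf,v5:0,v6:20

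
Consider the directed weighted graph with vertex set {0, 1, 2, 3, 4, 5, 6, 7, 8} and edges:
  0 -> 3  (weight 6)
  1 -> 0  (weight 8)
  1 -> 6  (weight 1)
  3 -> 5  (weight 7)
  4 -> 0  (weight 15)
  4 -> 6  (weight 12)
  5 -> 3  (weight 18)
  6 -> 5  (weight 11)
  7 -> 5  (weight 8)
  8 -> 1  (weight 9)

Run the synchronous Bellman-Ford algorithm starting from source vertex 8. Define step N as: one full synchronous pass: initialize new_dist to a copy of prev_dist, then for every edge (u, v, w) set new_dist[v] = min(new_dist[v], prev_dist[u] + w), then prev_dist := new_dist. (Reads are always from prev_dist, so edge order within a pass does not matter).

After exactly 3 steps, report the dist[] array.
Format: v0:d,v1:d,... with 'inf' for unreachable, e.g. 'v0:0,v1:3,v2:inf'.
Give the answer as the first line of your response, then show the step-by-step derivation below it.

v0:17,v1:9,v2:inf,v3:23,v4:inf,v5:21,v6:10,v7:inf,v8:0

step 1: dist = v0:inf,v1:9,v2:inf,v3:inf,v4:inf,v5:inf,v6:inf,v7:inf,v8:0
step 2: dist = v0:17,v1:9,v2:inf,v3:inf,v4:inf,v5:inf,v6:10,v7:inf,v8:0
step 3: dist = v0:17,v1:9,v2:inf,v3:23,v4:inf,v5:21,v6:10,v7:inf,v8:0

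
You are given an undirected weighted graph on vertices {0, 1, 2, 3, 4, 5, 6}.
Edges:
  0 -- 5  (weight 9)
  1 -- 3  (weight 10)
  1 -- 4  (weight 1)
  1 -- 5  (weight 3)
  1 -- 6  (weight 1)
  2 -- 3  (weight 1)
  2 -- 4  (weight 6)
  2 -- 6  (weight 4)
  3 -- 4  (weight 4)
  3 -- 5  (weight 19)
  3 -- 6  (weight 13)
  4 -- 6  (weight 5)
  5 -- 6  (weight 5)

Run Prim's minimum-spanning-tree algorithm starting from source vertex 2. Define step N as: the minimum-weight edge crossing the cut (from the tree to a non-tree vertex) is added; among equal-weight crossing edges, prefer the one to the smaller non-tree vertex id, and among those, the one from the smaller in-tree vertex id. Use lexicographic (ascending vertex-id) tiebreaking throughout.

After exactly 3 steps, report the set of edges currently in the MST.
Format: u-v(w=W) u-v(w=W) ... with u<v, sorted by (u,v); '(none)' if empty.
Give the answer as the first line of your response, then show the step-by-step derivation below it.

1-4(w=1) 2-3(w=1) 3-4(w=4)

step 1: add edge 2-3 (w=1); MST = {2-3(w=1)}
step 2: add edge 3-4 (w=4); MST = {2-3(w=1) 3-4(w=4)}
step 3: add edge 1-4 (w=1); MST = {1-4(w=1) 2-3(w=1) 3-4(w=4)}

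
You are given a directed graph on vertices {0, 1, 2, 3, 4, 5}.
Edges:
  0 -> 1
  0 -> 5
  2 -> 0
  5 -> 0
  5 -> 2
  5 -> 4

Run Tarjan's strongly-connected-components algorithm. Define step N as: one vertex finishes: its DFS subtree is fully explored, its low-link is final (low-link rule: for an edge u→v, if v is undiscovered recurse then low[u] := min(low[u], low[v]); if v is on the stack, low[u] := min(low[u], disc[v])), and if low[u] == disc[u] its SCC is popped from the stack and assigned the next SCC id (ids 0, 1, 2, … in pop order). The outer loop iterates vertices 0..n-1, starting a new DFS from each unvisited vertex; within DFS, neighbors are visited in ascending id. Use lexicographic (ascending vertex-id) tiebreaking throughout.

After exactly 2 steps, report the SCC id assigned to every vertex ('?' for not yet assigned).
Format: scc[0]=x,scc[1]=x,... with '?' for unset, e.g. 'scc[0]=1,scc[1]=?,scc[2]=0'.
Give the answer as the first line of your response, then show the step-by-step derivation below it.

scc[0]=?,scc[1]=0,scc[2]=?,scc[3]=?,scc[4]=?,scc[5]=?

step 1: low=(low[0]=0,low[1]=1,low[2]=?,low[3]=?,low[4]=?,low[5]=?); scc=(scc[0]=?,scc[1]=0,scc[2]=?,scc[3]=?,scc[4]=?,scc[5]=?)
step 2: low=(low[0]=0,low[1]=1,low[2]=0,low[3]=?,low[4]=?,low[5]=0); scc=(scc[0]=?,scc[1]=0,scc[2]=?,scc[3]=?,scc[4]=?,scc[5]=?)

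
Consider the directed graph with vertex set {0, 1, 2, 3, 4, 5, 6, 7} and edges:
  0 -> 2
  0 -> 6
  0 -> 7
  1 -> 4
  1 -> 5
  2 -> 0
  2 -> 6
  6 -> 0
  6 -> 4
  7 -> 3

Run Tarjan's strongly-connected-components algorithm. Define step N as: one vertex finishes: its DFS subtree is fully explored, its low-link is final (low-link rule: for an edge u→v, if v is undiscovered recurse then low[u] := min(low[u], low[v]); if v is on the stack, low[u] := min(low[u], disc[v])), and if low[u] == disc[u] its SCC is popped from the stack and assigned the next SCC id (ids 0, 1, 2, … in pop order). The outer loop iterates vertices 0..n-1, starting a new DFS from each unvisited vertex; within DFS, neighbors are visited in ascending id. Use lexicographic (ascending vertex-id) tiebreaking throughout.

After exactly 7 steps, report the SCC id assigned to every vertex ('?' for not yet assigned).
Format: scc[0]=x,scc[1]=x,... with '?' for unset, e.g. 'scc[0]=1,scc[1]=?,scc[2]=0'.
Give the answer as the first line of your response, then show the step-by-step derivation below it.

scc[0]=3,scc[1]=?,scc[2]=3,scc[3]=1,scc[4]=0,scc[5]=4,scc[6]=3,scc[7]=2

step 1: low=(low[0]=0,low[1]=?,low[2]=0,low[3]=?,low[4]=3,low[5]=?,low[6]=0,low[7]=?); scc=(scc[0]=?,scc[1]=?,scc[2]=?,scc[3]=?,scc[4]=0,scc[5]=?,scc[6]=?,scc[7]=?)
step 2: low=(low[0]=0,low[1]=?,low[2]=0,low[3]=?,low[4]=3,low[5]=?,low[6]=0,low[7]=?); scc=(scc[0]=?,scc[1]=?,scc[2]=?,scc[3]=?,scc[4]=0,scc[5]=?,scc[6]=?,scc[7]=?)
step 3: low=(low[0]=0,low[1]=?,low[2]=0,low[3]=?,low[4]=3,low[5]=?,low[6]=0,low[7]=?); scc=(scc[0]=?,scc[1]=?,scc[2]=?,scc[3]=?,scc[4]=0,scc[5]=?,scc[6]=?,scc[7]=?)
step 4: low=(low[0]=0,low[1]=?,low[2]=0,low[3]=5,low[4]=3,low[5]=?,low[6]=0,low[7]=4); scc=(scc[0]=?,scc[1]=?,scc[2]=?,scc[3]=1,scc[4]=0,scc[5]=?,scc[6]=?,scc[7]=?)
step 5: low=(low[0]=0,low[1]=?,low[2]=0,low[3]=5,low[4]=3,low[5]=?,low[6]=0,low[7]=4); scc=(scc[0]=?,scc[1]=?,scc[2]=?,scc[3]=1,scc[4]=0,scc[5]=?,scc[6]=?,scc[7]=2)
step 6: low=(low[0]=0,low[1]=?,low[2]=0,low[3]=5,low[4]=3,low[5]=?,low[6]=0,low[7]=4); scc=(scc[0]=3,scc[1]=?,scc[2]=3,scc[3]=1,scc[4]=0,scc[5]=?,scc[6]=3,scc[7]=2)
step 7: low=(low[0]=0,low[1]=6,low[2]=0,low[3]=5,low[4]=3,low[5]=7,low[6]=0,low[7]=4); scc=(scc[0]=3,scc[1]=?,scc[2]=3,scc[3]=1,scc[4]=0,scc[5]=4,scc[6]=3,scc[7]=2)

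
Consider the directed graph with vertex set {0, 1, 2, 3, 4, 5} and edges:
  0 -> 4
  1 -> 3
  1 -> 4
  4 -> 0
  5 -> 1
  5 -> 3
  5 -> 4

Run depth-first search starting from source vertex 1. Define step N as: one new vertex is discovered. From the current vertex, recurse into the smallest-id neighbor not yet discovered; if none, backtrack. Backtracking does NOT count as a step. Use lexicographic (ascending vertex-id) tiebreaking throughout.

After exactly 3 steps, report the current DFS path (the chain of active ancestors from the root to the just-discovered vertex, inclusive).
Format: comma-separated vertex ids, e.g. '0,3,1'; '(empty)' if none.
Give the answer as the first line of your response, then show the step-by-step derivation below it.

1,4

step 1: discover 1; path=1; order=1
step 2: discover 3; path=1>3; order=1,3
step 3: discover 4; path=1>4; order=1,3,4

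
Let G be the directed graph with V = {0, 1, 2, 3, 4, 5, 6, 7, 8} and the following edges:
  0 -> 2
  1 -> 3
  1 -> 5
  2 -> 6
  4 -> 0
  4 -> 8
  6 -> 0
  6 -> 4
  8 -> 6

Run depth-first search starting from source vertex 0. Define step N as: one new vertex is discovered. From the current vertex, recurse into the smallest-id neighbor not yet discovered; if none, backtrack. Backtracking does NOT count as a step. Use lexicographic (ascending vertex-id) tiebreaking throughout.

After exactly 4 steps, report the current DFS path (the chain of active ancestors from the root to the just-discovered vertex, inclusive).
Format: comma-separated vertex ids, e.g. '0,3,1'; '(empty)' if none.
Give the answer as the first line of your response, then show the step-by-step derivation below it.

0,2,6,4

step 1: discover 0; path=0; order=0
step 2: discover 2; path=0>2; order=0,2
step 3: discover 6; path=0>2>6; order=0,2,6
step 4: discover 4; path=0>2>6>4; order=0,2,6,4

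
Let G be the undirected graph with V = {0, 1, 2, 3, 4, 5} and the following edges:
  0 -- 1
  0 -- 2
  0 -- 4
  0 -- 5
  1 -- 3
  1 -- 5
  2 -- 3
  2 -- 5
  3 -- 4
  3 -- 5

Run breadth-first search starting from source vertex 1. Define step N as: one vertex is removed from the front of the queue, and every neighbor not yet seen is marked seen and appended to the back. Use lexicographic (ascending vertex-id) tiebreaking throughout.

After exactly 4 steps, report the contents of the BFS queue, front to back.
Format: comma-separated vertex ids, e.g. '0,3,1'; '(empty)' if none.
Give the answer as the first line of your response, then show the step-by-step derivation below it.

2,4

step 1: dequeue 1; queue=[0,3,5]; order=1
step 2: dequeue 0; queue=[3,5,2,4]; order=1,0
step 3: dequeue 3; queue=[5,2,4]; order=1,0,3
step 4: dequeue 5; queue=[2,4]; order=1,0,3,5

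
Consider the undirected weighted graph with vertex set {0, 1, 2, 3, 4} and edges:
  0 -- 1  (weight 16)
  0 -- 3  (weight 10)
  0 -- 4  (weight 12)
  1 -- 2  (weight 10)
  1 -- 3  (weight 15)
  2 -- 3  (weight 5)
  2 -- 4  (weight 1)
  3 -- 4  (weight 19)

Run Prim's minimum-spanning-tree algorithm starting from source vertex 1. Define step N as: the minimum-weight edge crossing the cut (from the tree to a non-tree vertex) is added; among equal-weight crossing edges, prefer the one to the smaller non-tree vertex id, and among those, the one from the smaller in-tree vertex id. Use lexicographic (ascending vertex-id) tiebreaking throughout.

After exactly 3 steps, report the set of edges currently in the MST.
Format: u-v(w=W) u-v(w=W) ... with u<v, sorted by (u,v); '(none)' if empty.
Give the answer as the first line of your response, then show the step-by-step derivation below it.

1-2(w=10) 2-3(w=5) 2-4(w=1)

step 1: add edge 1-2 (w=10); MST = {1-2(w=10)}
step 2: add edge 2-4 (w=1); MST = {1-2(w=10) 2-4(w=1)}
step 3: add edge 2-3 (w=5); MST = {1-2(w=10) 2-3(w=5) 2-4(w=1)}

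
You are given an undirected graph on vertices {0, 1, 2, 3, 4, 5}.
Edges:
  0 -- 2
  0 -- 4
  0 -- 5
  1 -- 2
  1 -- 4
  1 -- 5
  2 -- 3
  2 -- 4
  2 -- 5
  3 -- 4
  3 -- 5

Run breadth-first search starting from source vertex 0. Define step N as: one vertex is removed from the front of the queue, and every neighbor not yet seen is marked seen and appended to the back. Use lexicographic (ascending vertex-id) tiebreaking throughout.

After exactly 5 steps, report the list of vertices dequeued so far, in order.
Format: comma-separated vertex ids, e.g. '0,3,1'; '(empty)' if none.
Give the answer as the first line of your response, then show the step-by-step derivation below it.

0,2,4,5,1

step 1: dequeue 0; queue=[2,4,5]; order=0
step 2: dequeue 2; queue=[4,5,1,3]; order=0,2
step 3: dequeue 4; queue=[5,1,3]; order=0,2,4
step 4: dequeue 5; queue=[1,3]; order=0,2,4,5
step 5: dequeue 1; queue=[3]; order=0,2,4,5,1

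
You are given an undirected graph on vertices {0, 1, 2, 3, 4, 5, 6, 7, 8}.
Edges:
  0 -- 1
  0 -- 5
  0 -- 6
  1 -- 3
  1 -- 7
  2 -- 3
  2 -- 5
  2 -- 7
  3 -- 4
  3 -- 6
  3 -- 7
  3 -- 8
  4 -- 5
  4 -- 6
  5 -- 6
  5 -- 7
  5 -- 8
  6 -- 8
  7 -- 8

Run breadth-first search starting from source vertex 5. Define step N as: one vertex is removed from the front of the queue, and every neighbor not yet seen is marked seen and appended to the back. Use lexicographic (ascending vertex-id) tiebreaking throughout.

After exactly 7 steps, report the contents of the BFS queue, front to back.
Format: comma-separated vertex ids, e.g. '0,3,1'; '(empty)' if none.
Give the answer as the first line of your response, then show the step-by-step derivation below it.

1,3

step 1: dequeue 5; queue=[0,2,4,6,7,8]; order=5
step 2: dequeue 0; queue=[2,4,6,7,8,1]; order=5,0
step 3: dequeue 2; queue=[4,6,7,8,1,3]; order=5,0,2
step 4: dequeue 4; queue=[6,7,8,1,3]; order=5,0,2,4
step 5: dequeue 6; queue=[7,8,1,3]; order=5,0,2,4,6
step 6: dequeue 7; queue=[8,1,3]; order=5,0,2,4,6,7
step 7: dequeue 8; queue=[1,3]; order=5,0,2,4,6,7,8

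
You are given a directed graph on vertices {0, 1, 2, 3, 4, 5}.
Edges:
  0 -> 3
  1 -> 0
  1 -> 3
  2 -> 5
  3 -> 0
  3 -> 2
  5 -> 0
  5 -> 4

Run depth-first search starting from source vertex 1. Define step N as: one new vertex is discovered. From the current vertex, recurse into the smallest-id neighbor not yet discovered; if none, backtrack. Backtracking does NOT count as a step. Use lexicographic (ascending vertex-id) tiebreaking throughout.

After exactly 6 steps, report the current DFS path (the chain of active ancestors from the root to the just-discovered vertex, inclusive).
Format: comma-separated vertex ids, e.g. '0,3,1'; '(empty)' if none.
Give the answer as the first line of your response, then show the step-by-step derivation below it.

1,0,3,2,5,4

step 1: discover 1; path=1; order=1
step 2: discover 0; path=1>0; order=1,0
step 3: discover 3; path=1>0>3; order=1,0,3
step 4: discover 2; path=1>0>3>2; order=1,0,3,2
step 5: discover 5; path=1>0>3>2>5; order=1,0,3,2,5
step 6: discover 4; path=1>0>3>2>5>4; order=1,0,3,2,5,4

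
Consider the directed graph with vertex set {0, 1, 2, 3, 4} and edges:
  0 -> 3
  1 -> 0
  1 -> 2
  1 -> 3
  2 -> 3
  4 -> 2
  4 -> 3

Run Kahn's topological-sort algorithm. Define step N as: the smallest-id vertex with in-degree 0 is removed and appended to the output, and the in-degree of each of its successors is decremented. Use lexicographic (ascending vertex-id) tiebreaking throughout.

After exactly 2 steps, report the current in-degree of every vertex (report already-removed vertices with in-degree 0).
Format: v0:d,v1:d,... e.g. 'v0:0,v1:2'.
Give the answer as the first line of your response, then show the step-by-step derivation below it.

v0:0,v1:0,v2:1,v3:2,v4:0

step 1: output 1; order=[1]; indeg=(0,0,1,3,0)
step 2: output 0; order=[1,0]; indeg=(0,0,1,2,0)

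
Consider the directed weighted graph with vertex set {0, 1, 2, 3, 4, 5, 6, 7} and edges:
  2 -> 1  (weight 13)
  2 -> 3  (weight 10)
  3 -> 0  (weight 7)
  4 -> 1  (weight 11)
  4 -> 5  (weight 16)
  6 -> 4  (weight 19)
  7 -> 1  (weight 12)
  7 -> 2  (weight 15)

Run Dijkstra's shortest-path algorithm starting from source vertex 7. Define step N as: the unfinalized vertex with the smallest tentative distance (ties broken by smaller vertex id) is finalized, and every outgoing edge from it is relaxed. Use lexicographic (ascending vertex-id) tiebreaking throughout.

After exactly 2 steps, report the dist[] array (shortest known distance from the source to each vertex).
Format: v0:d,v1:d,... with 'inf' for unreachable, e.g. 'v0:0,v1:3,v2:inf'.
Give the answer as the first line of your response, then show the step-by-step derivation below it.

v0:inf,v1:12,v2:15,v3:inf,v4:inf,v5:inf,v6:inf,v7:0

step 1: dist = v0:inf,v1:12,v2:15,v3:inf,v4:inf,v5:inf,v6:inf,v7:0
step 2: dist = v0:inf,v1:12,v2:15,v3:inf,v4:inf,v5:inf,v6:inf,v7:0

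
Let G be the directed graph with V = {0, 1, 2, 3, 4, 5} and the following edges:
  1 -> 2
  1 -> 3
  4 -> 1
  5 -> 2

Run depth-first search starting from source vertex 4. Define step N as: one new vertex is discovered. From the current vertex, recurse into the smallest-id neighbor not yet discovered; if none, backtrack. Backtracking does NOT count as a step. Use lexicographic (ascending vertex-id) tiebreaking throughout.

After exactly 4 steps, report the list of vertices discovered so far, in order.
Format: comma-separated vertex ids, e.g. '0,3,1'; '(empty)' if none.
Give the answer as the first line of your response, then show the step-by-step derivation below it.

4,1,2,3

step 1: discover 4; path=4; order=4
step 2: discover 1; path=4>1; order=4,1
step 3: discover 2; path=4>1>2; order=4,1,2
step 4: discover 3; path=4>1>3; order=4,1,2,3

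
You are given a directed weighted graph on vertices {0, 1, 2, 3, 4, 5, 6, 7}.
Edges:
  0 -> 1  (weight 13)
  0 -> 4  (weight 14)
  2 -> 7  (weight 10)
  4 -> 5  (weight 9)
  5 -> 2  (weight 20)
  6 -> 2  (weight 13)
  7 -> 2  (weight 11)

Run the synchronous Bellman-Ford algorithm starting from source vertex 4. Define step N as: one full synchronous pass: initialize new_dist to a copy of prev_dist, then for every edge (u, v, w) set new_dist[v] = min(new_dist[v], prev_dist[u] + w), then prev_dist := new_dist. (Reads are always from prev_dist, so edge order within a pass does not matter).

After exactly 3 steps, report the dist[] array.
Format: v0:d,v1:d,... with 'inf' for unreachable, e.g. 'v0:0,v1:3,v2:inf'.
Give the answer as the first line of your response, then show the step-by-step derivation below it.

v0:inf,v1:inf,v2:29,v3:inf,v4:0,v5:9,v6:inf,v7:39

step 1: dist = v0:inf,v1:inf,v2:inf,v3:inf,v4:0,v5:9,v6:inf,v7:inf
step 2: dist = v0:inf,v1:inf,v2:29,v3:inf,v4:0,v5:9,v6:inf,v7:inf
step 3: dist = v0:inf,v1:inf,v2:29,v3:inf,v4:0,v5:9,v6:inf,v7:39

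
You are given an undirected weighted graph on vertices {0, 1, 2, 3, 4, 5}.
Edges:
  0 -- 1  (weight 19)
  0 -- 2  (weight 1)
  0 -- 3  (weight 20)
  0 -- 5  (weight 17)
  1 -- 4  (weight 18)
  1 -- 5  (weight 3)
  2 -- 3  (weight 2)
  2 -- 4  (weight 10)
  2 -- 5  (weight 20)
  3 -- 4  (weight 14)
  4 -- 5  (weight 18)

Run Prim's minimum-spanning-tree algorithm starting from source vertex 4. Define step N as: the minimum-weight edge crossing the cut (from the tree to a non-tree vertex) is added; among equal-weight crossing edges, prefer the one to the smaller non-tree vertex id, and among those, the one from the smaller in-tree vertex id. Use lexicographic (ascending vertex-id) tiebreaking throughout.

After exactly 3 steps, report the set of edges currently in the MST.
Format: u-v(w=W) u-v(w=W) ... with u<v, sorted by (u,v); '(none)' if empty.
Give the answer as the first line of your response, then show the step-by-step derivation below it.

0-2(w=1) 2-3(w=2) 2-4(w=10)

step 1: add edge 2-4 (w=10); MST = {2-4(w=10)}
step 2: add edge 0-2 (w=1); MST = {0-2(w=1) 2-4(w=10)}
step 3: add edge 2-3 (w=2); MST = {0-2(w=1) 2-3(w=2) 2-4(w=10)}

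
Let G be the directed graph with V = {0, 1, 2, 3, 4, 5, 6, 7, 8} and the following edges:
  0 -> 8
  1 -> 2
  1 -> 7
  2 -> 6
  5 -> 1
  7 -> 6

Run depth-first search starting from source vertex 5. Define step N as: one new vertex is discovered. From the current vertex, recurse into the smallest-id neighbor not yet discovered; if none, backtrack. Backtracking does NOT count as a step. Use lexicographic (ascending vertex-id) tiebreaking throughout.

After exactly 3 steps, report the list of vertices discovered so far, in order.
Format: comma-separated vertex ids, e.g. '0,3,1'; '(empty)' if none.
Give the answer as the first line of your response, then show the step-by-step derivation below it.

5,1,2

step 1: discover 5; path=5; order=5
step 2: discover 1; path=5>1; order=5,1
step 3: discover 2; path=5>1>2; order=5,1,2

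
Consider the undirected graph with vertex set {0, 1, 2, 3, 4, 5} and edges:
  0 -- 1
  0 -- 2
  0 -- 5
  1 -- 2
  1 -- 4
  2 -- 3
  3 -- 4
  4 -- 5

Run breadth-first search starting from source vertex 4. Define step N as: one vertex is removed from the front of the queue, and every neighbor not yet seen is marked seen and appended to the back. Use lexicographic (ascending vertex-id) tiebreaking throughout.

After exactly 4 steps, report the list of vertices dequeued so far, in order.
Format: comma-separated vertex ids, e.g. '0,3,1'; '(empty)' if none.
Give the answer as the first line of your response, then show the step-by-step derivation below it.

4,1,3,5

step 1: dequeue 4; queue=[1,3,5]; order=4
step 2: dequeue 1; queue=[3,5,0,2]; order=4,1
step 3: dequeue 3; queue=[5,0,2]; order=4,1,3
step 4: dequeue 5; queue=[0,2]; order=4,1,3,5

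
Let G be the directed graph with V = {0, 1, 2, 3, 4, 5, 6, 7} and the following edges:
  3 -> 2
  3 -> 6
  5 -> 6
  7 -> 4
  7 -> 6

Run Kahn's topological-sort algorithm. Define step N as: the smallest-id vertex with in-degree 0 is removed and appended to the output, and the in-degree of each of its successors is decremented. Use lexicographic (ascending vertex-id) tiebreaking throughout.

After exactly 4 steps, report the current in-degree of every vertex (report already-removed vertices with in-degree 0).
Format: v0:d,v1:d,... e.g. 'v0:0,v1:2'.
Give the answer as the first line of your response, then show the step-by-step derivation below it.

v0:0,v1:0,v2:0,v3:0,v4:1,v5:0,v6:2,v7:0

step 1: output 0; order=[0]; indeg=(0,0,1,0,1,0,3,0)
step 2: output 1; order=[0,1]; indeg=(0,0,1,0,1,0,3,0)
step 3: output 3; order=[0,1,3]; indeg=(0,0,0,0,1,0,2,0)
step 4: output 2; order=[0,1,3,2]; indeg=(0,0,0,0,1,0,2,0)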